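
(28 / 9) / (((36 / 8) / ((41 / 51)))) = 2296 / 4131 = 0.56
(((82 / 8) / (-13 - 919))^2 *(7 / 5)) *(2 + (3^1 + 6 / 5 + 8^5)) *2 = 1928270057 / 173724800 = 11.10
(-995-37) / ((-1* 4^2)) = 129 / 2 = 64.50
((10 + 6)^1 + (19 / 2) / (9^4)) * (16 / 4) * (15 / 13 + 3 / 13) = 839884 / 9477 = 88.62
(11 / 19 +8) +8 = 315 / 19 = 16.58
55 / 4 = 13.75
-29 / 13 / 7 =-29 / 91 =-0.32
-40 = -40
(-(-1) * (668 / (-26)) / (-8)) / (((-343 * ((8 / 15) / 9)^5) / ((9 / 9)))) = -7488335840625 / 584450048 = -12812.62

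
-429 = -429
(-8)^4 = 4096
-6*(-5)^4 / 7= -3750 / 7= -535.71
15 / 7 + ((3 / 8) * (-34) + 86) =2111 / 28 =75.39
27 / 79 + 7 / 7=106 / 79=1.34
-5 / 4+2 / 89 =-437 / 356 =-1.23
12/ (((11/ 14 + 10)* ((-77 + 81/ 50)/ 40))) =-336000/ 569119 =-0.59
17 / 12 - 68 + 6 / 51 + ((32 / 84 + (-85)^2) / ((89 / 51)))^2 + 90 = 1357340149713613 / 79178316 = 17142826.70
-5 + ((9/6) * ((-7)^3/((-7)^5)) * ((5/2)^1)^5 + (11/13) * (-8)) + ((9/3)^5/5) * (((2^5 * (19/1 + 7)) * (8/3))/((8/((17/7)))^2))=2023744287/203840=9928.10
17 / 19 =0.89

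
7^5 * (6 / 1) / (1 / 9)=907578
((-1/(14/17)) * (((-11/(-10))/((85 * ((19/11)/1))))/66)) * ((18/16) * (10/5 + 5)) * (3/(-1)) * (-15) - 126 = -766377/6080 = -126.05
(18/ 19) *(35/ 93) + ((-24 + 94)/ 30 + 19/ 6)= 6899/ 1178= 5.86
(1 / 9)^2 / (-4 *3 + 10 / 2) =-1 / 567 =-0.00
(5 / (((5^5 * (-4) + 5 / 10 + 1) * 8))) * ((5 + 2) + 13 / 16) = -625 / 1599808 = -0.00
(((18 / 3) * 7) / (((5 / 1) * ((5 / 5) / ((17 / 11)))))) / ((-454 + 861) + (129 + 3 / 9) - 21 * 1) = 1071 / 42515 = 0.03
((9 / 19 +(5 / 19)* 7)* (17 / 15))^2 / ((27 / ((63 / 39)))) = 3916528 / 9503325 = 0.41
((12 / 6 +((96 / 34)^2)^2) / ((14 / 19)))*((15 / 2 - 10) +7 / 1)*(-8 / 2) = -936303318 / 584647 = -1601.48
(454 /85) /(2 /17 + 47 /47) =454 /95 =4.78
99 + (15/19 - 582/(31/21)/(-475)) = 1481622/14725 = 100.62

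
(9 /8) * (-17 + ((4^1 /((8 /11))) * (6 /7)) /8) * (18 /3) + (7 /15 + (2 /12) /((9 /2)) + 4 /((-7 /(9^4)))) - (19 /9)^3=-3158814361 /816480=-3868.82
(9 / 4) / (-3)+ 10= 37 / 4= 9.25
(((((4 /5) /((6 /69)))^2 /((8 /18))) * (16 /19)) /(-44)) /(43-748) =6348 /1227875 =0.01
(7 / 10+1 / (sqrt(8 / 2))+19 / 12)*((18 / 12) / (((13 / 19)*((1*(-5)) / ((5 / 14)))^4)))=3173 / 19976320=0.00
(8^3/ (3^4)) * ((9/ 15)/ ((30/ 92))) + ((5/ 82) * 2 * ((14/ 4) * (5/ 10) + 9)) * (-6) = 625139/ 166050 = 3.76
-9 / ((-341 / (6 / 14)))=27 / 2387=0.01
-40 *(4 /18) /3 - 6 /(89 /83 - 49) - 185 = -1120828 /5967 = -187.84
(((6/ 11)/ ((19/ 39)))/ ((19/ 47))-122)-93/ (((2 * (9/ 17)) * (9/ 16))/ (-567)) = 88416.77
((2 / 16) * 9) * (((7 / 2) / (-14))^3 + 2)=1143 / 512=2.23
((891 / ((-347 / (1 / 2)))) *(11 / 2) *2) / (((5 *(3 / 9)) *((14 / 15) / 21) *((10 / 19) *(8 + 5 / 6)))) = -15083739 / 367820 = -41.01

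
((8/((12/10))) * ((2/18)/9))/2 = 10/243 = 0.04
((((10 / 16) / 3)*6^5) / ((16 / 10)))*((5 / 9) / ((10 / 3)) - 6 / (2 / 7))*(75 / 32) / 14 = -3531.32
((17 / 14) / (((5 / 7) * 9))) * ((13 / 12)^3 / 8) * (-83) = -3099967 / 1244160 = -2.49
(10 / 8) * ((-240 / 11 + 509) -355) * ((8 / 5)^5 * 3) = 35733504 / 6875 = 5197.60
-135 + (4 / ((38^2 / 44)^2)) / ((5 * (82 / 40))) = -135.00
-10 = -10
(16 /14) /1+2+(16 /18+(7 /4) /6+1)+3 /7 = 2899 /504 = 5.75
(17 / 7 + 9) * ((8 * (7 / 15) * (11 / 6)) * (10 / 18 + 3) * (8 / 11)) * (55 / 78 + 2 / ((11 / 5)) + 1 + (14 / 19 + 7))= 1382342656 / 660231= 2093.73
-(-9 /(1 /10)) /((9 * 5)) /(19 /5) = 10 /19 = 0.53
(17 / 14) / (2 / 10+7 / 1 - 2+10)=0.08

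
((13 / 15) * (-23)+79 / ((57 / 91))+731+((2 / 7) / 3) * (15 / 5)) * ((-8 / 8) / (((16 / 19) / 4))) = -556921 / 140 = -3978.01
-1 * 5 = -5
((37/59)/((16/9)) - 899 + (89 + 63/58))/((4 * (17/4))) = -22135167/465392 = -47.56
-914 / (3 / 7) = -6398 / 3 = -2132.67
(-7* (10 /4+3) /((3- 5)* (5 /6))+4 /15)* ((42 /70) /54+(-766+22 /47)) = -2269945253 /126900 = -17887.67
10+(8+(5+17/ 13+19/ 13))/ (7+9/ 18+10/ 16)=2018/ 169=11.94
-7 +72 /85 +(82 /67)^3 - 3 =-187127334 /25564855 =-7.32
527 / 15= 35.13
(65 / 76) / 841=65 / 63916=0.00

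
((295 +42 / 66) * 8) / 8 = 3252 / 11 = 295.64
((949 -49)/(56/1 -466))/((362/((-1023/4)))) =1.55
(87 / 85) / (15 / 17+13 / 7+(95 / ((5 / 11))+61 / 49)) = 4263 / 887080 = 0.00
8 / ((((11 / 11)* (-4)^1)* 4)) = -1 / 2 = -0.50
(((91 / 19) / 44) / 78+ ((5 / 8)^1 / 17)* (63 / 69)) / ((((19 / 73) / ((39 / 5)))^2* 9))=15439002943 / 4425083850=3.49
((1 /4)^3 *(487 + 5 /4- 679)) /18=-763 /4608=-0.17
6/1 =6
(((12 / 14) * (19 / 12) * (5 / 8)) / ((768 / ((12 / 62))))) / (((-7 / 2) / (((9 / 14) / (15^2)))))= -19 / 108881920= -0.00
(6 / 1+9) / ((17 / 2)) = 30 / 17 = 1.76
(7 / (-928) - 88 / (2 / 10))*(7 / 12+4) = -7485995 / 3712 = -2016.70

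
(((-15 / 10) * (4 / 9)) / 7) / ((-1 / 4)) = 8 / 21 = 0.38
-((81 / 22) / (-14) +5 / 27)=647 / 8316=0.08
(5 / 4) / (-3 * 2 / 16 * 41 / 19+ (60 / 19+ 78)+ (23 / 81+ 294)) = 15390 / 4612477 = 0.00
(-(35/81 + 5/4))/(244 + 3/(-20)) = -2725/395037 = -0.01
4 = 4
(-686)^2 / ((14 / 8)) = 268912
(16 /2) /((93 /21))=56 /31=1.81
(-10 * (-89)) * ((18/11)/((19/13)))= 996.46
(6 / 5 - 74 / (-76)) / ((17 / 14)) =2891 / 1615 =1.79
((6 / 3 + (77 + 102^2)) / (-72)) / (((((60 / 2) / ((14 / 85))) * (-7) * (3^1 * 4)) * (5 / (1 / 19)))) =0.00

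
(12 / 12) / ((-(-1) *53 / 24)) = 24 / 53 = 0.45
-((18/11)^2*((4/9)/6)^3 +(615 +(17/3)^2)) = -19027040/29403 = -647.11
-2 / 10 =-1 / 5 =-0.20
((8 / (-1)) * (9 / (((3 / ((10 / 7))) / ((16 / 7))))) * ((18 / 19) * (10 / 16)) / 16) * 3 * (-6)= 48600 / 931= 52.20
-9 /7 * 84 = -108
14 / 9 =1.56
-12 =-12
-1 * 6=-6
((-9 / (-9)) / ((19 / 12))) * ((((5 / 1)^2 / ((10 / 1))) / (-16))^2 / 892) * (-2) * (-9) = 675 / 2169344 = 0.00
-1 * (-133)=133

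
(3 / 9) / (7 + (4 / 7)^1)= 7 / 159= 0.04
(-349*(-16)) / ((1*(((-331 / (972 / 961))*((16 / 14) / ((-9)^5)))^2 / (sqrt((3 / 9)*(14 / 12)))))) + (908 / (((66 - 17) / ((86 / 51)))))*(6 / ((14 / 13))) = 1015144 / 5831 + 2347296166633728366*sqrt(14) / 101181884281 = 86802056.70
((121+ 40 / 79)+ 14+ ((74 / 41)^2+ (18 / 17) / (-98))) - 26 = 12472925664 / 110621567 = 112.75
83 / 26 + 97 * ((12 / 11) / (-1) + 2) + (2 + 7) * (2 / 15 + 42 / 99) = 12531 / 130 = 96.39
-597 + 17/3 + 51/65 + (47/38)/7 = -30622597/51870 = -590.37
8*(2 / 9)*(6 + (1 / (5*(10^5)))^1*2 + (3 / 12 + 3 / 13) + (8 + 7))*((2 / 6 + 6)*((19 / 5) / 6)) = 153.18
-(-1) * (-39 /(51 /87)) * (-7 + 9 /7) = 45240 /119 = 380.17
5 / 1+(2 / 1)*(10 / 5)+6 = 15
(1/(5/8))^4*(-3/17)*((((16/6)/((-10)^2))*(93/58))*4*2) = -3047424/7703125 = -0.40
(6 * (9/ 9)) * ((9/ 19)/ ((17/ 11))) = 594/ 323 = 1.84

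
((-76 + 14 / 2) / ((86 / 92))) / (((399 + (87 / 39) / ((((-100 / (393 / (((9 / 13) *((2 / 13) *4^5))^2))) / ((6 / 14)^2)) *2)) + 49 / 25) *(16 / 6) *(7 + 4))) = -0.01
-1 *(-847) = 847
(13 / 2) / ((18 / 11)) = 143 / 36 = 3.97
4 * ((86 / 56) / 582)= 0.01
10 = 10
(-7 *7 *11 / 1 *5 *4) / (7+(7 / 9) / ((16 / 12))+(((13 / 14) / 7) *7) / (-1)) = -905520 / 559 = -1619.89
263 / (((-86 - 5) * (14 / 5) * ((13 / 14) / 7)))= -1315 / 169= -7.78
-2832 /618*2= -944 /103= -9.17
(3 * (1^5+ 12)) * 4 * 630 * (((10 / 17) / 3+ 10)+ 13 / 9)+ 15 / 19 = 369522135 / 323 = 1144031.38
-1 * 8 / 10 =-4 / 5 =-0.80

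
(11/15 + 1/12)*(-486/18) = -441/20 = -22.05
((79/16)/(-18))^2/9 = 6241/746496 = 0.01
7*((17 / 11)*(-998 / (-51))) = 6986 / 33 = 211.70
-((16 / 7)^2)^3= -16777216 / 117649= -142.60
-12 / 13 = -0.92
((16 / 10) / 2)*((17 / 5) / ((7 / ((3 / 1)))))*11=2244 / 175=12.82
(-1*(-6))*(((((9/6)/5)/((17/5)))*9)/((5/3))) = 243/85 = 2.86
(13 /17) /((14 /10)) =0.55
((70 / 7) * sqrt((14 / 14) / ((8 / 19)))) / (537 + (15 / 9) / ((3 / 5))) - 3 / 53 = -3 / 53 + 45 * sqrt(38) / 9716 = -0.03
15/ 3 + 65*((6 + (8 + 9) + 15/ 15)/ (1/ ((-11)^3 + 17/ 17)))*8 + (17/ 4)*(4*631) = -16587668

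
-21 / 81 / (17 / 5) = -35 / 459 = -0.08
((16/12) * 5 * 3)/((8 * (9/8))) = 20/9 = 2.22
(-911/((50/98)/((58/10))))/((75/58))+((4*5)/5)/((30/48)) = -75022798/9375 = -8002.43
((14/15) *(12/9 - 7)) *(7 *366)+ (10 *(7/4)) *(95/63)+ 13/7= -8518789/630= -13521.89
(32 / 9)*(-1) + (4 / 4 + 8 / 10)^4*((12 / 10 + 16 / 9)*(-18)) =-15925132 / 28125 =-566.23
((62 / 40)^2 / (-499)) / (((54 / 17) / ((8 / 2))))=-0.01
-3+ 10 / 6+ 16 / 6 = 4 / 3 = 1.33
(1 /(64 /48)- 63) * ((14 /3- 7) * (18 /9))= 581 /2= 290.50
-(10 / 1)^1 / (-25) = 2 / 5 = 0.40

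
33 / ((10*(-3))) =-11 / 10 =-1.10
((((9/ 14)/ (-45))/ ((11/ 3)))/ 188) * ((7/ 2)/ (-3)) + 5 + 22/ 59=13111179/ 2440240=5.37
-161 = -161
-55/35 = -11/7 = -1.57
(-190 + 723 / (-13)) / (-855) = 3193 / 11115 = 0.29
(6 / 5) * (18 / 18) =6 / 5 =1.20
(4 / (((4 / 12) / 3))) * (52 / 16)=117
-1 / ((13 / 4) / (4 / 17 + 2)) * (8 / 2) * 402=-244416 / 221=-1105.95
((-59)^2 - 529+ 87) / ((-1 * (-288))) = 1013 / 96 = 10.55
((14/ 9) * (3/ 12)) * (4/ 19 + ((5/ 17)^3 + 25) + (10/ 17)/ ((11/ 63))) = 34267394/ 3080451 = 11.12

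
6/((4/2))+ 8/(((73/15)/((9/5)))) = 435/73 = 5.96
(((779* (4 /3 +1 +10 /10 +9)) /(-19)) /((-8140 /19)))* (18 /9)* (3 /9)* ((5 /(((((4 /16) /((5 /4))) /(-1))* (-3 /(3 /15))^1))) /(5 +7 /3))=779 /4356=0.18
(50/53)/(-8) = -0.12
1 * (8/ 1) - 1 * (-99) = 107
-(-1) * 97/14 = 97/14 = 6.93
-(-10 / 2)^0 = -1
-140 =-140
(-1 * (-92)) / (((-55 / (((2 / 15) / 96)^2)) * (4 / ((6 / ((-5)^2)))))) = -23 / 118800000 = -0.00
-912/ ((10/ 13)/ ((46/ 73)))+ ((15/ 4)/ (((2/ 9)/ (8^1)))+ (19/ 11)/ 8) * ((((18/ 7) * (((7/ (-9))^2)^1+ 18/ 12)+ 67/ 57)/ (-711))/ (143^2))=-208811572926405881/ 279499713472980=-747.09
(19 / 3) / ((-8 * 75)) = -19 / 1800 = -0.01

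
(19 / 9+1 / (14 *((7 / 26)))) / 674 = 524 / 148617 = 0.00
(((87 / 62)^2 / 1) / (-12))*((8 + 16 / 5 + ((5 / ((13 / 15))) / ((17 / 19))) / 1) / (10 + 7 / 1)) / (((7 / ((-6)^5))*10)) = 18.92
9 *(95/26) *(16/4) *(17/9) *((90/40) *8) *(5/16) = 72675/52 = 1397.60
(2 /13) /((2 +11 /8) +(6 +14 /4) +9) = 16 /2275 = 0.01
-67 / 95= -0.71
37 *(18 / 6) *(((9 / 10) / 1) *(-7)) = -6993 / 10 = -699.30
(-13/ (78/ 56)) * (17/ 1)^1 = -158.67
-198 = -198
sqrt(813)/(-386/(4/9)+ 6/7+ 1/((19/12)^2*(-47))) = -237538*sqrt(813)/206100165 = -0.03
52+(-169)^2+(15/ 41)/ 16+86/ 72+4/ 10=844703503/ 29520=28614.62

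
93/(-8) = -93/8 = -11.62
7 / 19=0.37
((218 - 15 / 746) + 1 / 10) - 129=166134 / 1865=89.08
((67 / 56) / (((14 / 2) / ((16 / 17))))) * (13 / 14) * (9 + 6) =13065 / 5831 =2.24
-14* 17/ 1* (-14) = 3332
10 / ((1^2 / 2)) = 20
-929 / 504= -1.84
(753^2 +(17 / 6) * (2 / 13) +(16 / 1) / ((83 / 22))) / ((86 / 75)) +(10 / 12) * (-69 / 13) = 45885171365 / 92794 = 494484.25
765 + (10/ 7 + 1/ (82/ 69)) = 440413/ 574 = 767.27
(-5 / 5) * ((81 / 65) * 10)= -162 / 13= -12.46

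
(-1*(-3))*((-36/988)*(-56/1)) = 1512/247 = 6.12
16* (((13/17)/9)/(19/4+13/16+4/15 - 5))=16640/10149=1.64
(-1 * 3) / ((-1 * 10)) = 3 / 10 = 0.30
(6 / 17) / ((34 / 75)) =225 / 289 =0.78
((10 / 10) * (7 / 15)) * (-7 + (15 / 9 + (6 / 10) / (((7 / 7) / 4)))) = -1.37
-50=-50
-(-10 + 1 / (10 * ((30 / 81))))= 973 / 100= 9.73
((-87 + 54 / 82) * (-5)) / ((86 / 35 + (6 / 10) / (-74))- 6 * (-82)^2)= -45843000 / 4283869297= -0.01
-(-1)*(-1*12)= -12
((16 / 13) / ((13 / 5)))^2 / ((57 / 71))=454400 / 1627977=0.28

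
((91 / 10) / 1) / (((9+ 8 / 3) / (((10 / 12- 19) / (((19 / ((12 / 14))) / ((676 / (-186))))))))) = 239473 / 103075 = 2.32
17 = 17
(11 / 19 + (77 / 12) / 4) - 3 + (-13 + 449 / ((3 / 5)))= 223293 / 304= 734.52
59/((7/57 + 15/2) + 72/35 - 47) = -235410/148907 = -1.58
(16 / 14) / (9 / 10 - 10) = -80 / 637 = -0.13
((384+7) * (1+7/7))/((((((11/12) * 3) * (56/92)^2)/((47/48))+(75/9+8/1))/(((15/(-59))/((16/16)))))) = -11.44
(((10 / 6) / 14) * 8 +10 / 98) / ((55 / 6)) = 62 / 539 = 0.12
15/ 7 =2.14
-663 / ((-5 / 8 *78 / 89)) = 6052 / 5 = 1210.40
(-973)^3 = -921167317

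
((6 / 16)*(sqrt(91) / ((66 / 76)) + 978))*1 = 19*sqrt(91) / 44 + 1467 / 4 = 370.87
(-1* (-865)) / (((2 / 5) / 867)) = 3749775 / 2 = 1874887.50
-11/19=-0.58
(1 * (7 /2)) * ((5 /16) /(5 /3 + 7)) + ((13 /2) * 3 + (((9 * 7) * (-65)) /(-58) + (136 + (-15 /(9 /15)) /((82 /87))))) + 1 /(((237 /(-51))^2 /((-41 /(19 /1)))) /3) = 23391068722135 /117304038592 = 199.41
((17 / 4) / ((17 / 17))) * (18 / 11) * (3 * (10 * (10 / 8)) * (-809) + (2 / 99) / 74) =-210983.52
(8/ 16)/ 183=1/ 366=0.00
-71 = -71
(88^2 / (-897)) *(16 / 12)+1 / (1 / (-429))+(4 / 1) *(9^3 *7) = 53743277 / 2691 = 19971.49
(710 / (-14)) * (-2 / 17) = 710 / 119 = 5.97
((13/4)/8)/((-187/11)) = -13/544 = -0.02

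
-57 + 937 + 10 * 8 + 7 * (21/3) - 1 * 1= 1008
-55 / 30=-11 / 6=-1.83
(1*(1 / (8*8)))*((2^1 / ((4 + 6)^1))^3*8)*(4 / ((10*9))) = 1 / 22500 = 0.00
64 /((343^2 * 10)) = 32 /588245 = 0.00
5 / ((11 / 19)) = 8.64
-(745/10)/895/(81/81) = -149/1790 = -0.08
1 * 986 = 986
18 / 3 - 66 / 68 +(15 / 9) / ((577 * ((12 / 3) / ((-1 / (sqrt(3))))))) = 171 / 34 - 5 * sqrt(3) / 20772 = 5.03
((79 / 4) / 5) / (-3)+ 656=654.68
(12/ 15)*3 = 12/ 5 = 2.40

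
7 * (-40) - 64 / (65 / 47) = -21208 / 65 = -326.28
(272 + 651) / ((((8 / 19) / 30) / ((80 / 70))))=526110 / 7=75158.57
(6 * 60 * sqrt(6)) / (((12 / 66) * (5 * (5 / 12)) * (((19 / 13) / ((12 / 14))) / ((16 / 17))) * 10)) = 2965248 * sqrt(6) / 56525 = 128.50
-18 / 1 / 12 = -3 / 2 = -1.50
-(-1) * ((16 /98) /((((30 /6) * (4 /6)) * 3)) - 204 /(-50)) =5018 /1225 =4.10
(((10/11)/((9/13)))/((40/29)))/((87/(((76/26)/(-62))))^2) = 0.00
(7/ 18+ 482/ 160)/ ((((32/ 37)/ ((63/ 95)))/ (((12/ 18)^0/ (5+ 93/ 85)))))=41633/ 97280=0.43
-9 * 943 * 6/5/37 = -50922/185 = -275.25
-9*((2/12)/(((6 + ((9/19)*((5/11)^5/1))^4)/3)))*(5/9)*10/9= -0.46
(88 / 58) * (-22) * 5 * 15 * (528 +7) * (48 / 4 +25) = -1437117000 / 29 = -49555758.62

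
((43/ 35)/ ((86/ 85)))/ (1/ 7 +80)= 1/ 66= 0.02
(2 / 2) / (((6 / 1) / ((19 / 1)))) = 19 / 6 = 3.17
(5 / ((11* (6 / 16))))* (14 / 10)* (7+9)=896 / 33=27.15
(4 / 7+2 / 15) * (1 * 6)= 148 / 35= 4.23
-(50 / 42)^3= -15625 / 9261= -1.69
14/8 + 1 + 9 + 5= 67/4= 16.75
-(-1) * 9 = 9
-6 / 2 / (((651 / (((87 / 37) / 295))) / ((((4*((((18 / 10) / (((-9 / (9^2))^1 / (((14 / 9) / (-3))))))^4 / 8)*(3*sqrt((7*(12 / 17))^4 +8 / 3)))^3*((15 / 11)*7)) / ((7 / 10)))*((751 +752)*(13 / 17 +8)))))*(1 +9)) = -1769283240725007000209136859448832*sqrt(112522182) / 74574545702446044921875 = -251666737999019.97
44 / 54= 22 / 27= 0.81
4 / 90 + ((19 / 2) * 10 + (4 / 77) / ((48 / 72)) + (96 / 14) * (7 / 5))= 104.72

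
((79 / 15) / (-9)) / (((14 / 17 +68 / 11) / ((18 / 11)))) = -1343 / 9825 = -0.14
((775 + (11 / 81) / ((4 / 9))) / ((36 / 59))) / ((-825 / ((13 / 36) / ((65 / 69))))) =-37875227 / 64152000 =-0.59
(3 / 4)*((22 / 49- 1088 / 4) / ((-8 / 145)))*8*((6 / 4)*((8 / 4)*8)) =34728660 / 49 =708748.16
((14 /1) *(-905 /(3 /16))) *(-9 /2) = 304080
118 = 118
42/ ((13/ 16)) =51.69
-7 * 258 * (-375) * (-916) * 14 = -8685054000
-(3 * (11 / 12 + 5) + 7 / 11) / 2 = -809 / 88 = -9.19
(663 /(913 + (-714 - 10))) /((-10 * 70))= -221 /44100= -0.01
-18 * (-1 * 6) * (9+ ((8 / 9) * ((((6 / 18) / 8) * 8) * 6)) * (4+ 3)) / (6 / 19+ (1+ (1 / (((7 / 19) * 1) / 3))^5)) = 369787614 / 5716284629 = 0.06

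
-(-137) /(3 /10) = 1370 /3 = 456.67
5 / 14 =0.36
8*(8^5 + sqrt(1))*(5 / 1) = 1310760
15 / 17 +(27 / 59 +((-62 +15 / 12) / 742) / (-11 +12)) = 3745263 / 2976904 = 1.26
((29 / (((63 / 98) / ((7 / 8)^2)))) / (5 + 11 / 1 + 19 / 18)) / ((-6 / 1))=-9947 / 29472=-0.34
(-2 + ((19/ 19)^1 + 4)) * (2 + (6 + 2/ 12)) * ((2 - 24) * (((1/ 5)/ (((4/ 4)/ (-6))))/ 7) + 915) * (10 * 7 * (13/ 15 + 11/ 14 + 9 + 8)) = 293904261/ 10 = 29390426.10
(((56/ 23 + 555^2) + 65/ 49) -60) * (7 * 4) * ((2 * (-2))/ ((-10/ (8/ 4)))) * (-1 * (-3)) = 20695500.76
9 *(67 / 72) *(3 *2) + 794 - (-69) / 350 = 591113 / 700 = 844.45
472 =472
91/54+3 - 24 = -1043/54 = -19.31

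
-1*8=-8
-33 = -33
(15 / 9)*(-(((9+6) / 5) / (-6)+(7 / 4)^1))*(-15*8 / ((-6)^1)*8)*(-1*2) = 2000 / 3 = 666.67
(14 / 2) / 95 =7 / 95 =0.07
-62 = -62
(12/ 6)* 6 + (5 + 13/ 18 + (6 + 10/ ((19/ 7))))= 9373/ 342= 27.41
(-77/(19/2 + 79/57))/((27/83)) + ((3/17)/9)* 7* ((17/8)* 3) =-20.87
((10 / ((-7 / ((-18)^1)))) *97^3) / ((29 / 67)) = 11006836380 / 203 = 54220868.87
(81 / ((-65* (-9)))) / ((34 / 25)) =45 / 442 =0.10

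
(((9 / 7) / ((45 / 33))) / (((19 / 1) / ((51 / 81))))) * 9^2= 1683 / 665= 2.53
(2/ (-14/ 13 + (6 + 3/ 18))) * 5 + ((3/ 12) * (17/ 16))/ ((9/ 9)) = 56669/ 25408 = 2.23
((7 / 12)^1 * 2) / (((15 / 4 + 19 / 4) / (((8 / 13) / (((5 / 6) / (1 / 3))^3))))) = 448 / 82875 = 0.01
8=8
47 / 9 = 5.22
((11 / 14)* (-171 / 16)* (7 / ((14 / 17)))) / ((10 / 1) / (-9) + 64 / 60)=1438965 / 896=1605.99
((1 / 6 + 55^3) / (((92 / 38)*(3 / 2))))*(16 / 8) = 91626.90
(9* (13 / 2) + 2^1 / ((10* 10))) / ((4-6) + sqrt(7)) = 2926 / 75 + 1463* sqrt(7) / 75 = 90.62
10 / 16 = 5 / 8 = 0.62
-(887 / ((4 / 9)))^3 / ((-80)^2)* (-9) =11178433.54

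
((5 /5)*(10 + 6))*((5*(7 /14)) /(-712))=-5 /89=-0.06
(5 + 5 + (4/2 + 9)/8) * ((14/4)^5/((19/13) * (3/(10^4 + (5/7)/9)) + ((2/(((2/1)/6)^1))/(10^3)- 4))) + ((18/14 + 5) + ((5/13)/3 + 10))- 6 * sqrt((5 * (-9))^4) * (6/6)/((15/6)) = -362285683316475221/57146593987392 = -6339.58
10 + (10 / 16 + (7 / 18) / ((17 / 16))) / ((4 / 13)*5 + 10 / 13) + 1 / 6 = 389089 / 36720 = 10.60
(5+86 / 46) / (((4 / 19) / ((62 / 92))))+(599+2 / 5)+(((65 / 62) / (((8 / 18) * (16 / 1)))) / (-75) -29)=6217326473 / 10495360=592.39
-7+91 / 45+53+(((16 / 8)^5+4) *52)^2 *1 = 157699441 / 45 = 3504432.02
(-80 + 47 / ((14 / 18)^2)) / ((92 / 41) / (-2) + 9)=-0.29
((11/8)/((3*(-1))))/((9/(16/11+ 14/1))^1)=-0.79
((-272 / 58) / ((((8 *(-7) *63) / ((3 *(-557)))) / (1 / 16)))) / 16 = -9469 / 1091328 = -0.01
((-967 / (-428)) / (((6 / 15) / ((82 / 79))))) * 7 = 1387645 / 33812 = 41.04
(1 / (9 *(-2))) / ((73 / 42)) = -7 / 219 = -0.03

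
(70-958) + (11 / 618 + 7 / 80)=-21948757 / 24720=-887.89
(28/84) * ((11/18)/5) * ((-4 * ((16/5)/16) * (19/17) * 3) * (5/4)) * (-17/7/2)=209/1260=0.17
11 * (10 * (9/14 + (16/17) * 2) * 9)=297495/119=2499.96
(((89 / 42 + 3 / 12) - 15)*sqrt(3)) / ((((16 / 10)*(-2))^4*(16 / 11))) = -7294375*sqrt(3) / 88080384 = -0.14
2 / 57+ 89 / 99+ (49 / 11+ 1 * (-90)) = -159154 / 1881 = -84.61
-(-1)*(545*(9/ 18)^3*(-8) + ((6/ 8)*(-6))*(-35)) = -775/ 2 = -387.50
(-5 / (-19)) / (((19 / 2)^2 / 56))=1120 / 6859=0.16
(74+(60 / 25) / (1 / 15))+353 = 463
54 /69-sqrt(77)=18 /23-sqrt(77)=-7.99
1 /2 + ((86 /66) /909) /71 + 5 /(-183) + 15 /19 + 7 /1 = 40789070369 /4936846266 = 8.26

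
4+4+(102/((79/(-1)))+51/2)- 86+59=823/158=5.21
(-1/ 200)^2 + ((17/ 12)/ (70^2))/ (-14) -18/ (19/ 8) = -5927036599/ 782040000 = -7.58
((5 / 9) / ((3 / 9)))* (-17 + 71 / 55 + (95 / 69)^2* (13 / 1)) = 2339371 / 157113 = 14.89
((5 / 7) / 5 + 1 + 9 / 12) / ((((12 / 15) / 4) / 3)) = 795 / 28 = 28.39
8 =8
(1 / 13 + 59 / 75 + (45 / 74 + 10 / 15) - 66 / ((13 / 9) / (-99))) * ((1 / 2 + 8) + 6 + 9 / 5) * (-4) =-53223996029 / 180375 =-295074.13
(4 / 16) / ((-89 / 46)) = -23 / 178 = -0.13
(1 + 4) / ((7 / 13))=65 / 7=9.29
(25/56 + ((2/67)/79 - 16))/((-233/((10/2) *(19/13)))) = 0.49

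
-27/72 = -3/8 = -0.38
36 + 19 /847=30511 /847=36.02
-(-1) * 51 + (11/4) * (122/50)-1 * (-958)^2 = -91770629/100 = -917706.29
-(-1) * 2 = 2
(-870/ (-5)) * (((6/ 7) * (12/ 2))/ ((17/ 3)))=157.92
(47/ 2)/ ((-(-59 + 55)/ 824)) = 4841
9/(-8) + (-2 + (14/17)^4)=-1780697/668168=-2.67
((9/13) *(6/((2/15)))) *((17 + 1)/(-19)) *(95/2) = -1401.92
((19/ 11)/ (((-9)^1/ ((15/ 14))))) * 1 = -95/ 462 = -0.21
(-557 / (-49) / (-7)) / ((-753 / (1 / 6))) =557 / 1549674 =0.00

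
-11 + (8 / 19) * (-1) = -217 / 19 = -11.42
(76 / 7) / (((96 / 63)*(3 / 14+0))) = 33.25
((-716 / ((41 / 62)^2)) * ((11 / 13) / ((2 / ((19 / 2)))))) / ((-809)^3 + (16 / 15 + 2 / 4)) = 4314236520 / 347118598794019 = 0.00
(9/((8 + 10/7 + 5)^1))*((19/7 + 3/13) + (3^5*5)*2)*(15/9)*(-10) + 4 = -33204448/1313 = -25288.99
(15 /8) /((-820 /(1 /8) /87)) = -261 /10496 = -0.02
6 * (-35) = -210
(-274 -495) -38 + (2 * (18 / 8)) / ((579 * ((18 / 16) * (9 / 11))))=-4205233 / 5211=-806.99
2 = 2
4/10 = 2/5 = 0.40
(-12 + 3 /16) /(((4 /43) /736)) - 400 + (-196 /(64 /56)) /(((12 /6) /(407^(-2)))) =-93860.50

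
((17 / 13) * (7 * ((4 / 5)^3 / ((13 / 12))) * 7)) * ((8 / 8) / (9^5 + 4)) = 639744 / 1247494625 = 0.00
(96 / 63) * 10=320 / 21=15.24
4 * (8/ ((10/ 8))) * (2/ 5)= 256/ 25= 10.24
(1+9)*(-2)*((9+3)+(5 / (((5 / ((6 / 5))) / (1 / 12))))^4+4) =-160001 / 500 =-320.00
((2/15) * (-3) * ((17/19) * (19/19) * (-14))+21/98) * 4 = 13898/665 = 20.90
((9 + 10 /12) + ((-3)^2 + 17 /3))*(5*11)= 2695 /2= 1347.50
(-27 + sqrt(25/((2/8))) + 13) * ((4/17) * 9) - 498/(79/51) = -443142/1343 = -329.96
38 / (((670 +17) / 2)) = 76 / 687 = 0.11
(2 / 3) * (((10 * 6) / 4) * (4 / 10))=4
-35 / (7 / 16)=-80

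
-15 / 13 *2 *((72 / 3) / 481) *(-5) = 3600 / 6253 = 0.58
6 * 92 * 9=4968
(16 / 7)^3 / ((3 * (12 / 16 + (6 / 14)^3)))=16384 / 3411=4.80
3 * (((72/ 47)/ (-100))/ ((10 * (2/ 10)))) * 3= -81/ 1175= -0.07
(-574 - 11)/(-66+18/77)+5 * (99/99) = 23455/1688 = 13.90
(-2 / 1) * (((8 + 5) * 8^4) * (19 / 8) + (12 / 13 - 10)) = -252909.85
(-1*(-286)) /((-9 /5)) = -1430 /9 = -158.89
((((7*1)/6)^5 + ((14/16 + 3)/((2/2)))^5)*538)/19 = 1876031302409/75644928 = 24800.49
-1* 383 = -383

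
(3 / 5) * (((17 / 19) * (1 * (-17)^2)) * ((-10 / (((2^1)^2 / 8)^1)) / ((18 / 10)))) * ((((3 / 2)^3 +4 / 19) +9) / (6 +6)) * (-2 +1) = 46992845 / 25992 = 1807.97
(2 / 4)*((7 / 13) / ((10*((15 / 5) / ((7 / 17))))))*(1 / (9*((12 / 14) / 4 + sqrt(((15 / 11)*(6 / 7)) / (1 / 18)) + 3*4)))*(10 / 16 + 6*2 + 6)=10681363 / 14654474640 - 51107*sqrt(385) / 3663618660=0.00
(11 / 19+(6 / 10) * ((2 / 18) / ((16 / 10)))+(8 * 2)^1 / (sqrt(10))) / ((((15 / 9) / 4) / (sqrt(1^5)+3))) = 566 / 95+384 * sqrt(10) / 25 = 54.53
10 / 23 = 0.43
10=10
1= 1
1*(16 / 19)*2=32 / 19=1.68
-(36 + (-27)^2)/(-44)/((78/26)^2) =85/44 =1.93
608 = 608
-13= -13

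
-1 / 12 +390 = 389.92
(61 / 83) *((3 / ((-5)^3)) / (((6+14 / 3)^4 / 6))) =-44469 / 5439488000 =-0.00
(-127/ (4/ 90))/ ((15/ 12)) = -2286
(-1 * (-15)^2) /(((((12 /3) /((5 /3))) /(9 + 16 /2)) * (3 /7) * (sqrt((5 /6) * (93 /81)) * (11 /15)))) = -401625 * sqrt(310) /1364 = -5184.27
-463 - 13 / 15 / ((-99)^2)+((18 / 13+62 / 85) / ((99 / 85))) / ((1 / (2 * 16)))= -773876734 / 1911195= -404.92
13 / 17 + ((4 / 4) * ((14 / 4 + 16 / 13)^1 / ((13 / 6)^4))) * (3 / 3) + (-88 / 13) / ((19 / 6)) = -138909773 / 119927639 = -1.16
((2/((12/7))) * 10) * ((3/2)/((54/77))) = 2695/108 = 24.95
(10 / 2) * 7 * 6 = 210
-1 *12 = -12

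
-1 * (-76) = 76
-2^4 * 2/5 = -32/5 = -6.40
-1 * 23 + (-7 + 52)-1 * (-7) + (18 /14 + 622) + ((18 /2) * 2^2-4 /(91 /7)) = 62606 /91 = 687.98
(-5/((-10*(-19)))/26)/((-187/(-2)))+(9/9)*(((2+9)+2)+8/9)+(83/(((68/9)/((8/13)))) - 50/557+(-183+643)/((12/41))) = 737345374703/463090914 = 1592.23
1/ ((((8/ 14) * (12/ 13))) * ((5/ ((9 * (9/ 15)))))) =819/ 400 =2.05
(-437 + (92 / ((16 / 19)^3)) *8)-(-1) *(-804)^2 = 82843069 / 128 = 647211.48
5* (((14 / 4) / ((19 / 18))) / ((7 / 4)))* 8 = 1440 / 19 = 75.79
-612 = -612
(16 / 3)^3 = 4096 / 27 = 151.70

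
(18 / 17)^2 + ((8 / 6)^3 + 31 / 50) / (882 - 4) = 385203893 / 342551700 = 1.12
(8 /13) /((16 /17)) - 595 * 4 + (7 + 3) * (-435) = -174963 /26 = -6729.35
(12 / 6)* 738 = 1476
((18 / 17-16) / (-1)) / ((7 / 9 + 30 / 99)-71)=-12573 / 58837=-0.21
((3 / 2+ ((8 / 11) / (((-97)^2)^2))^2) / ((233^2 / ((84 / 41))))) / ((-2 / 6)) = -358468537739613458346 / 2110838191161854076051569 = -0.00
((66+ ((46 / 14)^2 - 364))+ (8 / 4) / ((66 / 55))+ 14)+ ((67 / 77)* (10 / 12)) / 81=-71127967 / 261954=-271.53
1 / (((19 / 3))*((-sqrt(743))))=-3*sqrt(743) / 14117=-0.01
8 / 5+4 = 28 / 5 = 5.60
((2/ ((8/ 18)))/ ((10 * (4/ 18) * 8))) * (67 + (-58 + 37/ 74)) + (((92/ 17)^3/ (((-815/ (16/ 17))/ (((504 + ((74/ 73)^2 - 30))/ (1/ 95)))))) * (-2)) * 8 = 6136340844359326073/ 46431101226880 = 132160.14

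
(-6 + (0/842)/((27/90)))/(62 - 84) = 3/11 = 0.27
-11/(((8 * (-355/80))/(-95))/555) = -1159950/71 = -16337.32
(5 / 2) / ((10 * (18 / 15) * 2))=5 / 48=0.10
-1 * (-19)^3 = 6859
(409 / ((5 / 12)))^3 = 118226181312 / 125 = 945809450.50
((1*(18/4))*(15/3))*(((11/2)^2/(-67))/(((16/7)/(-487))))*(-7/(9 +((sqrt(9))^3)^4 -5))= -25986807/911534464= -0.03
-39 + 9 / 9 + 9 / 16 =-599 / 16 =-37.44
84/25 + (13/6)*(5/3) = 3137/450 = 6.97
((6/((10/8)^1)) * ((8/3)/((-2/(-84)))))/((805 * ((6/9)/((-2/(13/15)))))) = -3456/1495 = -2.31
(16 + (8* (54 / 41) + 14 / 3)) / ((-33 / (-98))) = 376124 / 4059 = 92.66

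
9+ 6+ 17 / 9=152 / 9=16.89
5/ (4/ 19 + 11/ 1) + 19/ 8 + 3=9919/ 1704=5.82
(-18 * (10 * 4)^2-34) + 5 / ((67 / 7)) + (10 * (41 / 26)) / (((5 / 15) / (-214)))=-33931829 / 871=-38957.32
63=63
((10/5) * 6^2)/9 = 8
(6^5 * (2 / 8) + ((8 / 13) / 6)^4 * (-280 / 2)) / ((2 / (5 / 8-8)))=-33167539297 / 4626882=-7168.44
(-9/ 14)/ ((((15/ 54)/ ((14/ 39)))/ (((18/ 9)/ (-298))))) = 54/ 9685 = 0.01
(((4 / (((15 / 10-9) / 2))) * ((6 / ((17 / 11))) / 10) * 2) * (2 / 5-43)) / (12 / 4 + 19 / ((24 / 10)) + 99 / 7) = 6297984 / 4473125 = 1.41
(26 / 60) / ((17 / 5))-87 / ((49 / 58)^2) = -121.77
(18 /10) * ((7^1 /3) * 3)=63 /5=12.60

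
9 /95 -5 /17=-322 /1615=-0.20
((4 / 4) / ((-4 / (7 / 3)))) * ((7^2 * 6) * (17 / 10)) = -5831 / 20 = -291.55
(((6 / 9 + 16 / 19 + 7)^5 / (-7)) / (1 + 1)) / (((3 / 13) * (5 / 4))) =-139544279176250 / 12635533197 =-11043.80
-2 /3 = -0.67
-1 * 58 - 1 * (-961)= 903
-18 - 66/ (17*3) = -328/ 17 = -19.29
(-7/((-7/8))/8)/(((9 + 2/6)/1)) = 3/28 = 0.11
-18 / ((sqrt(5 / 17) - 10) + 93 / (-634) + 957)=-7764104748 / 408414771443 + 2411736 * sqrt(85) / 2042073857215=-0.02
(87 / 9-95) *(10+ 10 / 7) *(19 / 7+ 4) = -962560 / 147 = -6548.03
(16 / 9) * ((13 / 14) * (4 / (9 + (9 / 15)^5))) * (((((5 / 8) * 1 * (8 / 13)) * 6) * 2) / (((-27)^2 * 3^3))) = 125000 / 732857139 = 0.00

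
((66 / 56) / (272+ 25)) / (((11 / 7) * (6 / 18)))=1 / 132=0.01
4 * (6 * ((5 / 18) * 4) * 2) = 160 / 3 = 53.33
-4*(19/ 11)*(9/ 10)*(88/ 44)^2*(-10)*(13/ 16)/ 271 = 2223/ 2981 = 0.75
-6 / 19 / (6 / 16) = -16 / 19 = -0.84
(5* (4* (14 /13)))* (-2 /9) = -560 /117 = -4.79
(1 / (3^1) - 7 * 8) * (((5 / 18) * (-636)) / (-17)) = -88510 / 153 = -578.50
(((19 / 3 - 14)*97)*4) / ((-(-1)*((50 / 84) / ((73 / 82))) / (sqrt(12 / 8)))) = -2280082*sqrt(6) / 1025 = -5448.82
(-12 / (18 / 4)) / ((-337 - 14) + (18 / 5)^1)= 40 / 5211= 0.01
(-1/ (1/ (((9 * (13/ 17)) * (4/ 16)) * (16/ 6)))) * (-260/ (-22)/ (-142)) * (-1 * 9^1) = -45630/ 13277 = -3.44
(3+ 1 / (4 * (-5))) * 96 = 1416 / 5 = 283.20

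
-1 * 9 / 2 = -9 / 2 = -4.50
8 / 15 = 0.53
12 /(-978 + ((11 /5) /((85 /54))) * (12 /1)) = -850 /68087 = -0.01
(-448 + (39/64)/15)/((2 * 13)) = -17.23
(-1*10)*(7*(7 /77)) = -70 /11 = -6.36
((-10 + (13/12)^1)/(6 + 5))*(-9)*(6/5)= 963/110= 8.75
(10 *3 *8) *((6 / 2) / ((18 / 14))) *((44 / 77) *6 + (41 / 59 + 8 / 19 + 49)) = 33613120 / 1121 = 29984.94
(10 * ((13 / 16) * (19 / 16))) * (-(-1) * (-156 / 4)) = -48165 / 128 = -376.29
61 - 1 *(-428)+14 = 503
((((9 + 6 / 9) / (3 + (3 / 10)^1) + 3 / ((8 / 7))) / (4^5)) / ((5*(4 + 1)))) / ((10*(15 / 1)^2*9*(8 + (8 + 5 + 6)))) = 4399 / 11085465600000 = 0.00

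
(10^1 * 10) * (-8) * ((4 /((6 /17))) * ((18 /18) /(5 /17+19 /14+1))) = -6473600 /1893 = -3419.76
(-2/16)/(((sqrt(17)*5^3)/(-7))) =7*sqrt(17)/17000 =0.00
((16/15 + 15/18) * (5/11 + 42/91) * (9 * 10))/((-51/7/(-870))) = 45474030/2431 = 18705.89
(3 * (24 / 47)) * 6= 9.19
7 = 7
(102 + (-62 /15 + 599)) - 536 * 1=2413 /15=160.87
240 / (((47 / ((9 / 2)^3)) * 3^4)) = 270 / 47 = 5.74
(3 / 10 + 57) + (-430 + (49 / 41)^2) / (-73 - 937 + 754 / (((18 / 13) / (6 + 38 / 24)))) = 57.16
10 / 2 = 5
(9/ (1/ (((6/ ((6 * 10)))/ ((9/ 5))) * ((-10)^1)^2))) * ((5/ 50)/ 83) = 5/ 83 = 0.06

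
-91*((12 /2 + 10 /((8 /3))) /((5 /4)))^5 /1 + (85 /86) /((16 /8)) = -1412188897123 /537500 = -2627328.18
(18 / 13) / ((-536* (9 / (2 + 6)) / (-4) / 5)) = 40 / 871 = 0.05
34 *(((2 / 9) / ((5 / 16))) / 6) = 544 / 135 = 4.03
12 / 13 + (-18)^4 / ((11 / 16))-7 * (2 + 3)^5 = 18707015 / 143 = 130818.29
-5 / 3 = -1.67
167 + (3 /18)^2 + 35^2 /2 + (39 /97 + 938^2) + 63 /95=880624.59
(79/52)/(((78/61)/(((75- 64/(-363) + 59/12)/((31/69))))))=4296596305/20285408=211.81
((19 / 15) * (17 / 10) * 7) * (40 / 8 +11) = 18088 / 75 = 241.17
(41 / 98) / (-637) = -41 / 62426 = -0.00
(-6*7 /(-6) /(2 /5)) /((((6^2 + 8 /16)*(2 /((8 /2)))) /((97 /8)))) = 3395 /292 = 11.63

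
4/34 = 2/17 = 0.12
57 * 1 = 57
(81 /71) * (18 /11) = 1458 /781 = 1.87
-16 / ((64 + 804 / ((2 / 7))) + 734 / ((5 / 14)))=-40 / 12333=-0.00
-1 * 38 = -38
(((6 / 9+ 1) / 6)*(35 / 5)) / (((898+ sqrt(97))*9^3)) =15715 / 5290180227 - 35*sqrt(97) / 10580360454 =0.00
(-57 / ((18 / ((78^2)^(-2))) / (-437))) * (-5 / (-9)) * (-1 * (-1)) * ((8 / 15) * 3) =8303 / 249851628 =0.00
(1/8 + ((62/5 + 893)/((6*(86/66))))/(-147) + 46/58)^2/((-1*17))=-0.00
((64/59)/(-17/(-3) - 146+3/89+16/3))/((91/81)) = -38448/5374369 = -0.01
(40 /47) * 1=40 /47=0.85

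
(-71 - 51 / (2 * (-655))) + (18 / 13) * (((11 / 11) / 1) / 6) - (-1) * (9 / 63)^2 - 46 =-97390903 / 834470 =-116.71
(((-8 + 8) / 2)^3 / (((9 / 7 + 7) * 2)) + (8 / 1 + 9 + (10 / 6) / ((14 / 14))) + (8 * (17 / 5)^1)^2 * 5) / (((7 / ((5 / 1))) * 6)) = 27884 / 63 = 442.60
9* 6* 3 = 162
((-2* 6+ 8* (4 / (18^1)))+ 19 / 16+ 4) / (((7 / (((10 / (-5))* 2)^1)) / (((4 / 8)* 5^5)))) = 2265625 / 504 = 4495.29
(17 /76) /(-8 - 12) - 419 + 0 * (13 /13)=-419.01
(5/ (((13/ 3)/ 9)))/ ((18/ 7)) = 105/ 26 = 4.04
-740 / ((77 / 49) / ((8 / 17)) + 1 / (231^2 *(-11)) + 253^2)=-694973664 / 60117418883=-0.01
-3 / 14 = -0.21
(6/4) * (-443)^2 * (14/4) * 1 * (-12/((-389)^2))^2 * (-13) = -1928735172/22898045041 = -0.08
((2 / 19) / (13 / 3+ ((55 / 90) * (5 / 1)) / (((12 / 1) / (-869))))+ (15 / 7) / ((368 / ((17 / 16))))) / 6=69742181 / 73390940672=0.00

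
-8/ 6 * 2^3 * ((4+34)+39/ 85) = -104608/ 255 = -410.23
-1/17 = -0.06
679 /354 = 1.92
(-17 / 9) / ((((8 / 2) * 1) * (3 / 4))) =-0.63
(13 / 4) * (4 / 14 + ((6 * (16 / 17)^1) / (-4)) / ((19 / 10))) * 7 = -6721 / 646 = -10.40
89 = 89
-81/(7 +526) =-81/533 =-0.15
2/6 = 1/3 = 0.33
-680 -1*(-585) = -95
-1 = -1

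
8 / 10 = 4 / 5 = 0.80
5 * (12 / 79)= 60 / 79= 0.76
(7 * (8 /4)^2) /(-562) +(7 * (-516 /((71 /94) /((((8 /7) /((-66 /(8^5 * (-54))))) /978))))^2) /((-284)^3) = -140.04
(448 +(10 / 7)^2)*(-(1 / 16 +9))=-799385 / 196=-4078.49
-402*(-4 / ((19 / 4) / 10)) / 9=21440 / 57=376.14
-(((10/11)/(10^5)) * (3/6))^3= -1/10648000000000000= -0.00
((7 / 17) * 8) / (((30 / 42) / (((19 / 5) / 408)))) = 931 / 21675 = 0.04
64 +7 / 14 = 129 / 2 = 64.50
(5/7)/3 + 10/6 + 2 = 82/21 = 3.90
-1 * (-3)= 3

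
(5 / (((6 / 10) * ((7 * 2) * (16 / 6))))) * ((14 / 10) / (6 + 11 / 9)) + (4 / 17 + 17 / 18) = 38921 / 31824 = 1.22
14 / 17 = 0.82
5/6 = 0.83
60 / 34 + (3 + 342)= 5895 / 17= 346.76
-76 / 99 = -0.77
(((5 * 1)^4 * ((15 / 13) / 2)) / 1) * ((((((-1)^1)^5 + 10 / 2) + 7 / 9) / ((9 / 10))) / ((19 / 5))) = 3359375 / 6669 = 503.73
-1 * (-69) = 69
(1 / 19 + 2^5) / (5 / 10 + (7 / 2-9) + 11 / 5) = -435 / 38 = -11.45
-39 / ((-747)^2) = -13 / 186003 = -0.00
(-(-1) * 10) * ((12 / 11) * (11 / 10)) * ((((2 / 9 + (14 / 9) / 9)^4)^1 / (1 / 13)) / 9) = 54525952 / 129140163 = 0.42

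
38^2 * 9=12996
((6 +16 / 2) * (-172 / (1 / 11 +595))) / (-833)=0.00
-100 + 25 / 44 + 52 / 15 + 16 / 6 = -61577 / 660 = -93.30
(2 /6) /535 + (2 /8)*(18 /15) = 193 /642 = 0.30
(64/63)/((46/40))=1280/1449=0.88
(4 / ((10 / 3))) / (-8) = -3 / 20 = -0.15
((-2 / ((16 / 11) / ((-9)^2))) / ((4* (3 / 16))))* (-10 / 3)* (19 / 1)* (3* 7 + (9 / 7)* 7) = 282150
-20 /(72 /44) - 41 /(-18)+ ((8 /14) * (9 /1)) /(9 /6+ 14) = -9.61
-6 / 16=-3 / 8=-0.38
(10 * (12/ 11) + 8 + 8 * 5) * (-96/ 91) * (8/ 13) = -497664/ 13013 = -38.24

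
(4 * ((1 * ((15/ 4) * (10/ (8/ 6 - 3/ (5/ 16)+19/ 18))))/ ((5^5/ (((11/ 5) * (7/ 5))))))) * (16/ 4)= -3024/ 36875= -0.08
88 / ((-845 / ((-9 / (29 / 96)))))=76032 / 24505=3.10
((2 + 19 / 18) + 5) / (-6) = -1.34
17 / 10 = 1.70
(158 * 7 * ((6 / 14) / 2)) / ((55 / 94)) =22278 / 55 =405.05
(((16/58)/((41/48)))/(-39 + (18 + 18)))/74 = -64/43993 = -0.00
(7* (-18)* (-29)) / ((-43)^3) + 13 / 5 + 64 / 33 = 58947833 / 13118655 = 4.49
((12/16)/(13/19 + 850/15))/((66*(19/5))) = 15/287672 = 0.00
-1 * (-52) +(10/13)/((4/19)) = 1447/26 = 55.65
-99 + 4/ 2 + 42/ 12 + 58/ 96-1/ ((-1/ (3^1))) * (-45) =-10939/ 48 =-227.90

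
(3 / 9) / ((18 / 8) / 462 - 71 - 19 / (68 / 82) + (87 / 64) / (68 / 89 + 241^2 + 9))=-433128454528 / 122021213944935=-0.00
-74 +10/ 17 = -1248/ 17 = -73.41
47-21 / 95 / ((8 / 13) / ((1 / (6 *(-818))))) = 58438011 / 1243360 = 47.00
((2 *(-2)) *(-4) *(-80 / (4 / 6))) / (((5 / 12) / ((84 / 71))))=-387072 / 71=-5451.72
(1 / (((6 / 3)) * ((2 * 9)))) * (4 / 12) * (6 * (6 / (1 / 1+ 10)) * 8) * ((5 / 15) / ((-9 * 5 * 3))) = -8 / 13365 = -0.00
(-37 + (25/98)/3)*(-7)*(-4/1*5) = -5168.10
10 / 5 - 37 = -35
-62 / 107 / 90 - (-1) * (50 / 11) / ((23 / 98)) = 23585657 / 1218195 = 19.36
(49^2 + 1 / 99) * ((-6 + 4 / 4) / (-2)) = 594250 / 99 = 6002.53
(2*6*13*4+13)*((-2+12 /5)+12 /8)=12103 /10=1210.30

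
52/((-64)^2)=13/1024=0.01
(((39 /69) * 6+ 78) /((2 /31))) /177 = 9672 /1357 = 7.13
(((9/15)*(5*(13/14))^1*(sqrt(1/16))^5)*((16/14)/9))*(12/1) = 13/3136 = 0.00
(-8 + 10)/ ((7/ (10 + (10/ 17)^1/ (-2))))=2.77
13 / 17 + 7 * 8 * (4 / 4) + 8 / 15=14611 / 255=57.30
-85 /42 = -2.02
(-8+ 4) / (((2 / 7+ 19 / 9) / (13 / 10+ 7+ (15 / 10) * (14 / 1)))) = -48.90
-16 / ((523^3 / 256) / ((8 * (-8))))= 262144 / 143055667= 0.00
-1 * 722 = -722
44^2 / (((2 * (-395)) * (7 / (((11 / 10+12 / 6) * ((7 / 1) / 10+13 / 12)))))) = -401357 / 207375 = -1.94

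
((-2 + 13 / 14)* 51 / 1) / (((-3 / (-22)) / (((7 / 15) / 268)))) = -0.70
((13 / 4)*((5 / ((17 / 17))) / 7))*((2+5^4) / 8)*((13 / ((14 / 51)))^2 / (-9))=-1990514955 / 43904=-45337.90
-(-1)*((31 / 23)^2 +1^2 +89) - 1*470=-200059 / 529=-378.18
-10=-10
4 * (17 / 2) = 34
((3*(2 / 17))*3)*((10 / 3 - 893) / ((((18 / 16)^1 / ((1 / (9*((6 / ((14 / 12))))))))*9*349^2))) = -4396 / 266378787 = -0.00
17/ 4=4.25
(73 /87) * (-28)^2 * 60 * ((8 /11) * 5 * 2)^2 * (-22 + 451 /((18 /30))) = 1457813504000 /957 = 1523316096.13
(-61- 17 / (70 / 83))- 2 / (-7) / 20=-81.14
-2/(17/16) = -32/17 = -1.88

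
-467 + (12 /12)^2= -466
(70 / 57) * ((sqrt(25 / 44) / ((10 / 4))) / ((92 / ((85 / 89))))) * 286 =38675 * sqrt(11) / 116679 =1.10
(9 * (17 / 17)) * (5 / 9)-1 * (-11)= 16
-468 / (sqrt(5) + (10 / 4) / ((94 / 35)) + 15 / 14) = 324572976 / 343211 - 810508608 * sqrt(5) / 1716055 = -110.42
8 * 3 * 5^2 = 600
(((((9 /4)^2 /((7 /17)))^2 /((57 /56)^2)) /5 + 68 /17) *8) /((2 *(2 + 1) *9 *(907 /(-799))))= -191409239 /44202645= -4.33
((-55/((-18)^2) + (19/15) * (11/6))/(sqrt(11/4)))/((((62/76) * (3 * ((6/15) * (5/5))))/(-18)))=-6023 * sqrt(11)/837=-23.87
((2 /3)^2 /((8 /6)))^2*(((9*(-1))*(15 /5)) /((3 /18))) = -18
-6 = -6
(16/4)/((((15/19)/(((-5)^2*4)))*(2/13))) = 9880/3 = 3293.33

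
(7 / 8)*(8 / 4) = 7 / 4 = 1.75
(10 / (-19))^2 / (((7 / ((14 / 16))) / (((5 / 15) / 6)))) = 25 / 12996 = 0.00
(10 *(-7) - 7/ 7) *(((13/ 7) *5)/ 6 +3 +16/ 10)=-91661/ 210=-436.48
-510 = -510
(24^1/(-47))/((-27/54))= 48/47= 1.02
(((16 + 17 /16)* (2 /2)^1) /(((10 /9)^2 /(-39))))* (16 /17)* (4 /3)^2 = -383292 /425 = -901.86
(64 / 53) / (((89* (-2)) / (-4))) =128 / 4717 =0.03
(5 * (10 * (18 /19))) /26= 1.82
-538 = -538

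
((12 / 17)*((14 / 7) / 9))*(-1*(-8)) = 64 / 51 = 1.25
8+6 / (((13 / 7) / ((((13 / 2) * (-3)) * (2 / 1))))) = -118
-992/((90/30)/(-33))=10912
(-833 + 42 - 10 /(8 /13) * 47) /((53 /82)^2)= -10454139 /2809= -3721.66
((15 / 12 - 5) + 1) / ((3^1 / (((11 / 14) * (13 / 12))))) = -1573 / 2016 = -0.78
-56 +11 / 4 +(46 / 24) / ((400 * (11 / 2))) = -53.25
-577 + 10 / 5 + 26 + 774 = 225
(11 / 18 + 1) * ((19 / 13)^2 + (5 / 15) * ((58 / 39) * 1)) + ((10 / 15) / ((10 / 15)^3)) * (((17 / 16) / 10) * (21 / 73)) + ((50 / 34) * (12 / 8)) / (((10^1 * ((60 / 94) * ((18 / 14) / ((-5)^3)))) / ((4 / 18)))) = -34329283691 / 10872351360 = -3.16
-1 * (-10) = 10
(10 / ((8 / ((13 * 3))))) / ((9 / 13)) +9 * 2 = 1061 / 12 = 88.42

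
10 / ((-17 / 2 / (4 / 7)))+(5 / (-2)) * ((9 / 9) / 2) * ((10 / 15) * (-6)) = 515 / 119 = 4.33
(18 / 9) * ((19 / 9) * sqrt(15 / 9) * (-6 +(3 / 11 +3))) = -14.87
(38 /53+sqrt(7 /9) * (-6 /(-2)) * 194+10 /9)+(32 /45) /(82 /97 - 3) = 746728 /498465+194 * sqrt(7) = 514.77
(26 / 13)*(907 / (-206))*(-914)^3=692541613208 / 103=6723704982.60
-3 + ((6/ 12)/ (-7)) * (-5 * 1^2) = -37/ 14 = -2.64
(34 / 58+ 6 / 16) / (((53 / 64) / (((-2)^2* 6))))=42816 / 1537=27.86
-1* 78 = -78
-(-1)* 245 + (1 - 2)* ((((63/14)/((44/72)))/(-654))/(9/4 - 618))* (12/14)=1688209877/6890653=245.00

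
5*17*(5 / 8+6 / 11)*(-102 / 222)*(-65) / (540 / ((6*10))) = 9674275 / 29304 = 330.13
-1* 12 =-12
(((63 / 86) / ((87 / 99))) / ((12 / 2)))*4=693 / 1247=0.56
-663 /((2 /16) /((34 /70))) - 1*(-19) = -89503 /35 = -2557.23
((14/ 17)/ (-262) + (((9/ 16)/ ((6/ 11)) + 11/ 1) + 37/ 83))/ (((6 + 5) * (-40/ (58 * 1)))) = -194516079/ 118298240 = -1.64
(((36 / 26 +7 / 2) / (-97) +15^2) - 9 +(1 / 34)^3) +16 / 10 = 217.55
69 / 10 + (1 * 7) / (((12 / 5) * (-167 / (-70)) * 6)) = 213539 / 30060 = 7.10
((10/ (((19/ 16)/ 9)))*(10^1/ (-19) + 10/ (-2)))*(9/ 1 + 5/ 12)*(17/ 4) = -6051150/ 361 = -16762.19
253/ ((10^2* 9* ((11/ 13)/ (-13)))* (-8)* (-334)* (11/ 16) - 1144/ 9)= -34983/ 14897276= -0.00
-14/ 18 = -7/ 9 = -0.78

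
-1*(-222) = 222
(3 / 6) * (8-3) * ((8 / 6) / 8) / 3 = 5 / 36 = 0.14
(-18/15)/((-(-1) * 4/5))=-3/2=-1.50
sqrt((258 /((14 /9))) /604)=3 * sqrt(136353) /2114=0.52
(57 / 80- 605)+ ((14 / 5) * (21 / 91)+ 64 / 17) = -10605819 / 17680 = -599.88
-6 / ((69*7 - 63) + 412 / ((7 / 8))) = -21 / 3118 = -0.01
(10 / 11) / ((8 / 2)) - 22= -479 / 22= -21.77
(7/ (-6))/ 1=-7/ 6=-1.17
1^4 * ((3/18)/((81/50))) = 25/243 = 0.10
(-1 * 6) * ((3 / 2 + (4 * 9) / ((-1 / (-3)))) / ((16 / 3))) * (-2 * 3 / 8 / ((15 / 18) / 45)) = 159651 / 32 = 4989.09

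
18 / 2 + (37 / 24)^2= 6553 / 576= 11.38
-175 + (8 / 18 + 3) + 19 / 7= -10637 / 63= -168.84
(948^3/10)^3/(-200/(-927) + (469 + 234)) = 71658016583643542246423887872/81485125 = 879399971266455592311.16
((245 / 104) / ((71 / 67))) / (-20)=-3283 / 29536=-0.11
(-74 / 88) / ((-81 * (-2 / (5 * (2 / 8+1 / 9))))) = -2405 / 256608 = -0.01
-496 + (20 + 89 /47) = -22283 /47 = -474.11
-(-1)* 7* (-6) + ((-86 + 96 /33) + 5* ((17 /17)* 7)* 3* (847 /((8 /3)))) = 2923847 /88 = 33225.53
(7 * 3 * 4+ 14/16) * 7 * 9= 42777/8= 5347.12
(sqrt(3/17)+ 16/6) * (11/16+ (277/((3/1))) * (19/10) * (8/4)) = 84373 * sqrt(51)/4080+ 84373/90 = 1085.16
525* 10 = 5250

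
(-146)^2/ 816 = 5329/ 204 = 26.12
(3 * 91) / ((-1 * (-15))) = 91 / 5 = 18.20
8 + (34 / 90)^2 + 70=158239 / 2025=78.14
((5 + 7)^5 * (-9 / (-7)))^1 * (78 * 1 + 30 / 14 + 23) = 1616910336 / 49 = 32998170.12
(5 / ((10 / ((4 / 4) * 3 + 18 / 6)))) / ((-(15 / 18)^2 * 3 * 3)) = -12 / 25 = -0.48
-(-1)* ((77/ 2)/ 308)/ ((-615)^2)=1/ 3025800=0.00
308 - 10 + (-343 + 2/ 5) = -223/ 5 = -44.60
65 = 65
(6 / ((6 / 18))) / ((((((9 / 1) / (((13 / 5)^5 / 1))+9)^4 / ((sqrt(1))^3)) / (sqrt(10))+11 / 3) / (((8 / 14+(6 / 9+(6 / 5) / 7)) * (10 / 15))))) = -641471038998127847971539478691020118022708059376 / 47611342619294027224693176714862798198876118238127199+53952653684101127023209262474966790318703453201024 * sqrt(10) / 21641519372406376011224171234028544635852781017330545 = 0.01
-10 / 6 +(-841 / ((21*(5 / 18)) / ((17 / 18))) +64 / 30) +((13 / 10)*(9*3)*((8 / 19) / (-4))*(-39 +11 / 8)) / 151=-64960285 / 481992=-134.77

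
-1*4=-4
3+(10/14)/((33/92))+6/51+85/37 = 1076126/145299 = 7.41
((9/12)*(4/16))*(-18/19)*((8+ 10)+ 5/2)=-1107/304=-3.64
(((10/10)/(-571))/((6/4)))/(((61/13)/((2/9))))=-52/940437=-0.00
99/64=1.55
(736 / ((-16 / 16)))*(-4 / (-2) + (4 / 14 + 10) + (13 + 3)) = -145728 / 7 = -20818.29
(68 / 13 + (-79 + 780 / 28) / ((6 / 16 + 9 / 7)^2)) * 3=-39.94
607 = 607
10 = 10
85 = 85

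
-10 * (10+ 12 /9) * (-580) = 65733.33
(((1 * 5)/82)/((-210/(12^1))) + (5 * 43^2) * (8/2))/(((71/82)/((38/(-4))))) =-201651921/497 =-405738.27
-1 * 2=-2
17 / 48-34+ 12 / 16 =-1579 / 48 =-32.90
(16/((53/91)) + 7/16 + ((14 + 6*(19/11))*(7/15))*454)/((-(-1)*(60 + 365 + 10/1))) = 726150047/60865200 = 11.93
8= 8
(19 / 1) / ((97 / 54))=1026 / 97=10.58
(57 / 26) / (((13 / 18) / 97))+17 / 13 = 49982 / 169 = 295.75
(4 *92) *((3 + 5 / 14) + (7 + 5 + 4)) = 49864 / 7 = 7123.43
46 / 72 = 23 / 36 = 0.64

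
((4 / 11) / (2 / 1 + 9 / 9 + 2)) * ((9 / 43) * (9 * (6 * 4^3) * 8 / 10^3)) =124416 / 295625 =0.42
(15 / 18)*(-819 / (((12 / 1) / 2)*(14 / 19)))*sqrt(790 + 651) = -1235*sqrt(1441) / 8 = -5860.15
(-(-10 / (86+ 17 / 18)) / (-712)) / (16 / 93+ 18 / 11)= -9207 / 103070900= -0.00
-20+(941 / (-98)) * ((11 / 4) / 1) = -18191 / 392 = -46.41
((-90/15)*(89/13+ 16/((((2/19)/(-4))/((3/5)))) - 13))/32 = 4521/65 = 69.55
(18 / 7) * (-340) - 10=-6190 / 7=-884.29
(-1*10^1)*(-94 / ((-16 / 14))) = -1645 / 2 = -822.50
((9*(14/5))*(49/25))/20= 3087/1250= 2.47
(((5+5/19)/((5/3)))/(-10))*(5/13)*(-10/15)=20/247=0.08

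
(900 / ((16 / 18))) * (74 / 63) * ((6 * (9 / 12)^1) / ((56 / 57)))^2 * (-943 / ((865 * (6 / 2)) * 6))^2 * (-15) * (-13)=187608254014935 / 10512022528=17847.02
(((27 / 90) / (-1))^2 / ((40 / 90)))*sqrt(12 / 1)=81*sqrt(3) / 200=0.70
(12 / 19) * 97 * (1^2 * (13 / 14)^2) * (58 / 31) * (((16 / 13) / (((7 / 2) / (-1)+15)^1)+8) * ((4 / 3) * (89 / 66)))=10518999712 / 7301833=1440.60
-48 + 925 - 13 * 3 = 838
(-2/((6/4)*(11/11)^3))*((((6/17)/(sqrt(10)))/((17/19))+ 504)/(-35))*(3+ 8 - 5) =456*sqrt(10)/50575+ 576/5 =115.23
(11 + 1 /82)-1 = 821 /82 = 10.01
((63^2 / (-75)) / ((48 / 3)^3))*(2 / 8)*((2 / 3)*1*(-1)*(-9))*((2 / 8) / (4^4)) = -3969 / 209715200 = -0.00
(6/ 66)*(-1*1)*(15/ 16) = -15/ 176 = -0.09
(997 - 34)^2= 927369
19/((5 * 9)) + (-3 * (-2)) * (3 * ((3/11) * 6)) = 14789/495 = 29.88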